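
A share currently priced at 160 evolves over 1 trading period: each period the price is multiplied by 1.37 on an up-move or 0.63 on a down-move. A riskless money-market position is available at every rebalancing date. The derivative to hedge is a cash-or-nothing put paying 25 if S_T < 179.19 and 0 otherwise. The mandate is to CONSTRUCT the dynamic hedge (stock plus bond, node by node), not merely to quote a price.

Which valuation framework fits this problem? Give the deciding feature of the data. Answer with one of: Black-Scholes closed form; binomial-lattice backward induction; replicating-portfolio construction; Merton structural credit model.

framework: replicating-portfolio construction

Key observation: the task asks for the hedge itself — share and bond holdings at every node of the 1-period tree on spot 160 with factors 1.37/0.63 — which is exactly what the replicating-portfolio construction produces.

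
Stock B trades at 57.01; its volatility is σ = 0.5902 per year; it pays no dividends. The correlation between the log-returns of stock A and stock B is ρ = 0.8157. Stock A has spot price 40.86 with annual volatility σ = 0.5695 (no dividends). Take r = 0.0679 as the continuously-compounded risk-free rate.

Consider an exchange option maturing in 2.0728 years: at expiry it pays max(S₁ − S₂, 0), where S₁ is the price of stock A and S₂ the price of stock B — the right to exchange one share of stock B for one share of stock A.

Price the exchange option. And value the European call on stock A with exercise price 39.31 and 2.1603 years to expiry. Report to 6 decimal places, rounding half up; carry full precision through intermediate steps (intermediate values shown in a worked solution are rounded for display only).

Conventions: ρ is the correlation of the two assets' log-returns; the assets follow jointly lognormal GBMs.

exchange price = 3.701659
price(stock A call K=39.31) = 15.870040

σ_eff = √(σ₁² + σ₂² − 2ρσ₁σ₂) = √(0.5695² + 0.5902² − 2·0.8157·0.5695·0.5902) = 0.352593
d₁ = (ln(S₁/S₂) + (q₂ − q₁ + σ_eff²/2)T) / (σ_eff√T) = (ln(40.86/57.01) + (0.0 − 0.0 + 0.062161)·2.0728) / 0.507636 = -0.402312
d₂ = d₁ − σ_eff√T = -0.402312 − 0.507636 = -0.909948
N(d₁) = 0.343727,  N(d₂) = 0.181425
V = S₁·e^{−q₁T}·N(d₁) − S₂·e^{−q₂T}·N(d₂) = 14.044701 − 10.343042 = 3.701659
[vanilla: stock A call K=39.31]
σ√T = 0.5695·√2.1603 = 0.837049
d₁ = (ln(S/K) + (r+σ²/2)T) / (σ√T) = (ln(40.86/39.31) + (0.0679+0.5695²/2)·2.1603) / 0.837049 = (0.038673 + 0.497010) / 0.837049 = 0.639966
d₂ = d₁ − σ√T = 0.639966 − 0.837049 = -0.197083
e^{−rT} = 0.863567
N(d₁) = 0.738902,  N(d₂) = 0.421881
price = S·N(d₁) − K·e^{−rT}·N(d₂) = 30.191556 − 14.321516 = 15.870040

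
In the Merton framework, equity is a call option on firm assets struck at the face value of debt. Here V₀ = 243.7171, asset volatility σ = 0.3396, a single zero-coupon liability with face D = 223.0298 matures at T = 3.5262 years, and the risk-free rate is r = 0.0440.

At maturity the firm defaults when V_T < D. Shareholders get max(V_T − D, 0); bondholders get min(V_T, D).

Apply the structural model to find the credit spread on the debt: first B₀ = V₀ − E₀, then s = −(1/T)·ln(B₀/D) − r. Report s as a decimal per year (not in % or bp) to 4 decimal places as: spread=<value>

Work the structural quantities from V₀ = 243.7171 against face 223.0298:
d₁ = [ln(V₀/D) + (r + σ²/2)T] / (σ√T)
   = [ln(243.7171/223.0298) + (0.0440 + 0.5·0.3396²)·3.5262] / (0.3396·√3.5262)
   = [0.088703 + 0.358488] / 0.637707 = 0.701248
d₂ = d₁ − σ√T = 0.701248 − 0.637707 = 0.063541
N(d₁) = 0.758426,  N(d₂) = 0.525332,  e^(−rT) = 0.856284
E₀ = V₀·N(d₁) − D·e^(−rT)·N(d₂)
   = 243.7171·0.758426 − 223.0298·0.856284·0.525332 = 84.515034
B₀ = V₀ − E₀ = 243.7171 − 84.515034 = 159.202066
spread = −(1/T)·ln(B₀/D) − r = −(1/3.5262)·ln(159.202066/223.0298) − 0.0440 = 0.05160749

spread=0.0516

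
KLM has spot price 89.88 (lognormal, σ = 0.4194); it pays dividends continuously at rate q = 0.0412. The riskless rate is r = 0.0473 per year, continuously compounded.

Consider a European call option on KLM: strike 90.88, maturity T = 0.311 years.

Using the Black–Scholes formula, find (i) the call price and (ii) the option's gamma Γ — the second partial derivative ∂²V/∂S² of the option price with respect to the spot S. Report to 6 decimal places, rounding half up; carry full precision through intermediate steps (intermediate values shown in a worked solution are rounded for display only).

price = 7.896689
Γ = 0.018679

σ√T = 0.4194·√0.311 = 0.233888
d₁ = (ln(S/K) + (r−q+σ²/2)T) / (σ√T) = (ln(89.88/90.88) + (0.0473−0.0412+0.4194²/2)·0.311) / 0.233888 = (-0.011065 + 0.029249) / 0.233888 = 0.077749
d₂ = d₁ − σ√T = 0.077749 − 0.233888 = -0.156140
e^{−rT} = 0.985397
e^{−qT} = 0.987269
N(d₁) = 0.530986,  N(d₂) = 0.437961
Call price V = S·e^{−qT}·N(d₁) − K·e^{−rT}·N(d₂) = 47.117408 − 39.220719 = 7.896689
φ(d₁) = (1/√(2π))·e^{−d₁²/2} = 0.397738
Γ = e^{−qT}·φ(d₁) / (S·σ·√T) = 0.018679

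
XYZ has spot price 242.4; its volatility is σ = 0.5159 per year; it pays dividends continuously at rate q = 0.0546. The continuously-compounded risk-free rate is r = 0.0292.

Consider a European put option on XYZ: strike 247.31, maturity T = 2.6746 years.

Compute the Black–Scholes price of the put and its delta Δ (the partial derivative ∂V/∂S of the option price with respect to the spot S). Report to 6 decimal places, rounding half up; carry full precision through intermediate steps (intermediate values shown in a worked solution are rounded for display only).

σ√T = 0.5159·√2.6746 = 0.843713
d₁ = (ln(S/K) + (r−q+σ²/2)T) / (σ√T) = (ln(242.4/247.31) + (0.0292−0.0546+0.5159²/2)·2.6746) / 0.843713 = (-0.020053 + 0.287991) / 0.843713 = 0.317570
d₂ = d₁ − σ√T = 0.317570 − 0.843713 = -0.526144
e^{−rT} = 0.924873
e^{−qT} = 0.864129
N(−d₁) = 0.375406,  N(−d₂) = 0.700606
Put price V = K·e^{−rT}·N(−d₂) − S·e^{−qT}·N(−d₁) = 160.249879 − 78.634293 = 81.615586
Δ = −e^{−qT}·N(−d₁) = -0.324399

price = 81.615586
Δ = -0.324399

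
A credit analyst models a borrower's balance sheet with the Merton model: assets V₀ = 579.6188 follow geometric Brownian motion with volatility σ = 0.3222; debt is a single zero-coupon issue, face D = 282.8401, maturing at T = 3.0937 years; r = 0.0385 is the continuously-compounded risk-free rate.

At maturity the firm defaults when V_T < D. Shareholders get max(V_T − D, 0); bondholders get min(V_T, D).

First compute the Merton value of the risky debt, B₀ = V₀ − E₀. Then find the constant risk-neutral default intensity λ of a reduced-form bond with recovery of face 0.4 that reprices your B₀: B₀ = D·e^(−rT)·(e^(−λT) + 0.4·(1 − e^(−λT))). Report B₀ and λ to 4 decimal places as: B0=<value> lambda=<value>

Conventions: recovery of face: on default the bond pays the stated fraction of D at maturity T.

B0=244.5835 lambda=0.0143

Work the structural quantities from V₀ = 579.6188 against face 282.8401:
d₁ = [ln(V₀/D) + (r + σ²/2)T] / (σ√T)
   = [ln(579.6188/282.8401) + (0.0385 + 0.5·0.3222²)·3.0937] / (0.3222·√3.0937)
   = [0.717489 + 0.279690] / 0.566715 = 1.759578
d₂ = d₁ − σ√T = 1.759578 − 0.566715 = 1.192863
N(d₁) = 0.960760,  N(d₂) = 0.883539,  e^(−rT) = 0.887712
E₀ = V₀·N(d₁) − D·e^(−rT)·N(d₂)
   = 579.6188·0.960760 − 282.8401·0.887712·0.883539 = 335.035300
B₀ = V₀ − E₀ = 579.6188 − 335.035300 = 244.583500
e^(−λT) = (B₀·e^(rT)/D − 0.4)/(1 − 0.4) = (244.5835·1.126491/282.8401 − 0.4)/0.6 = 0.95687198
λ = −ln(0.95687198)/3.0937 = 0.014250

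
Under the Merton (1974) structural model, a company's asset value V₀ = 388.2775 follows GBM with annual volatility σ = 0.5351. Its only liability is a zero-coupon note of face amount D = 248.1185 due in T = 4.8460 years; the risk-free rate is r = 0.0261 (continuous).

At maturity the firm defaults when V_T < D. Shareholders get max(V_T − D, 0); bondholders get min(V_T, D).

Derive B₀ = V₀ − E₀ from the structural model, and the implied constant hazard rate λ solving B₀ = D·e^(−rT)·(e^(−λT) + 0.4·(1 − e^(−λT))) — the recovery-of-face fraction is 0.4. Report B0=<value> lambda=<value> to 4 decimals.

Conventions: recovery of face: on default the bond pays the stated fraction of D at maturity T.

Apply the equity-as-call identities (strike 248.1185, horizon 4.8460 years):
d₁ = [ln(V₀/D) + (r + σ²/2)T] / (σ√T)
   = [ln(388.2775/248.1185) + (0.0261 + 0.5·0.5351²)·4.8460] / (0.5351·√4.8460)
   = [0.447814 + 0.820263] / 1.177949 = 1.076512
d₂ = d₁ − σ√T = 1.076512 − 1.177949 = -0.101437
N(d₁) = 0.859151,  N(d₂) = 0.459602,  e^(−rT) = 0.881191
E₀ = V₀·N(d₁) − D·e^(−rT)·N(d₂)
   = 388.2775·0.859151 − 248.1185·0.881191·0.459602 = 233.101712
B₀ = V₀ − E₀ = 388.2775 − 233.101712 = 155.175788
e^(−λT) = (B₀·e^(rT)/D − 0.4)/(1 − 0.4) = (155.1758·1.134827/248.1185 − 0.4)/0.6 = 0.51622078
λ = −ln(0.51622078)/4.8460 = 0.136447

B0=155.1758 lambda=0.1364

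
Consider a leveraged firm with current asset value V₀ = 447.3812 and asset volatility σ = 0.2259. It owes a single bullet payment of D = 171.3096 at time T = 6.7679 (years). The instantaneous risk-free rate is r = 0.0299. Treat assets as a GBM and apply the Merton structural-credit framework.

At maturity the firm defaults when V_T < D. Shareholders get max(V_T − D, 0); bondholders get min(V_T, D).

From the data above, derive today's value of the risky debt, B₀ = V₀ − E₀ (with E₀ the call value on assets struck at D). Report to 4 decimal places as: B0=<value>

Apply the equity-as-call identities (strike 171.3096, horizon 6.7679 years):
d₁ = [ln(V₀/D) + (r + σ²/2)T] / (σ√T)
   = [ln(447.3812/171.3096) + (0.0299 + 0.5·0.2259²)·6.7679] / (0.2259·√6.7679)
   = [0.959939 + 0.375046] / 0.587683 = 2.271606
d₂ = d₁ − σ√T = 2.271606 − 0.587683 = 1.683923
N(d₁) = 0.988445,  N(d₂) = 0.953902,  e^(−rT) = 0.816801
E₀ = V₀·N(d₁) − D·e^(−rT)·N(d₂)
   = 447.3812·0.988445 − 171.3096·0.816801·0.953902 = 308.736185
B₀ = V₀ − E₀ = 447.3812 − 308.736185 = 138.645015

B0=138.6450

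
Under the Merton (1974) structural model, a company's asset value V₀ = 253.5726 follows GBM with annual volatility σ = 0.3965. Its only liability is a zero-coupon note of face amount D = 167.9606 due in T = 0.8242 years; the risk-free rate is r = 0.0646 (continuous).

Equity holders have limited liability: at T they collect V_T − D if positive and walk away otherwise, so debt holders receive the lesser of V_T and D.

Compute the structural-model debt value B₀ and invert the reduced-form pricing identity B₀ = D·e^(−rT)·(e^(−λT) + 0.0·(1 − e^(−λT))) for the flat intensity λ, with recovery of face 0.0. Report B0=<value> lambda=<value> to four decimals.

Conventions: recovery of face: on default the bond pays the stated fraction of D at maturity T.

Equity is a call on the firm's assets struck at D = 167.9606:
d₁ = [ln(V₀/D) + (r + σ²/2)T] / (σ√T)
   = [ln(253.5726/167.9606) + (0.0646 + 0.5·0.3965²)·0.8242] / (0.3965·√0.8242)
   = [0.411921 + 0.118030] / 0.359964 = 1.472233
d₂ = d₁ − σ√T = 1.472233 − 0.359964 = 1.112268
N(d₁) = 0.929521,  N(d₂) = 0.866989,  e^(−rT) = 0.948149
E₀ = V₀·N(d₁) − D·e^(−rT)·N(d₂)
   = 253.5726·0.929521 − 167.9606·0.948149·0.866989 = 97.631622
B₀ = V₀ − E₀ = 253.5726 − 97.631622 = 155.940978
e^(−λT) = (B₀·e^(rT)/D − 0)/(1 − 0) = (155.9410·1.054686/167.9606 − 0)/1 = 0.97921076
λ = −ln(0.97921076)/0.8242 = 0.025489

B0=155.9410 lambda=0.0255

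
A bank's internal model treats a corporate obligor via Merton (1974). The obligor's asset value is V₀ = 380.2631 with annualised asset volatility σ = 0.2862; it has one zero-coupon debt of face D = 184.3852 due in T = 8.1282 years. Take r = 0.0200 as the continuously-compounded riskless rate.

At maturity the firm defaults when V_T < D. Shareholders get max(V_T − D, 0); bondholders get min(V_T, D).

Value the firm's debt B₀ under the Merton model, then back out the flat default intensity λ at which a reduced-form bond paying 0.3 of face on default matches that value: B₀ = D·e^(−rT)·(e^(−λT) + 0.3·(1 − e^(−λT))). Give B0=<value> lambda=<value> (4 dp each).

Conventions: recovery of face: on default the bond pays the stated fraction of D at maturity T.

B0=143.4182 lambda=0.0159

With assets at 380.2631 and a single debt payment of 184.3852 at 8.1282 years:
d₁ = [ln(V₀/D) + (r + σ²/2)T] / (σ√T)
   = [ln(380.2631/184.3852) + (0.0200 + 0.5·0.2862²)·8.1282] / (0.2862·√8.1282)
   = [0.723836 + 0.495456] / 0.815956 = 1.494311
d₂ = d₁ − σ√T = 1.494311 − 0.815956 = 0.678355
N(d₁) = 0.932453,  N(d₂) = 0.751227,  e^(−rT) = 0.849962
E₀ = V₀·N(d₁) − D·e^(−rT)·N(d₂)
   = 380.2631·0.932453 − 184.3852·0.849962·0.751227 = 236.844896
B₀ = V₀ − E₀ = 380.2631 − 236.844896 = 143.418204
e^(−λT) = (B₀·e^(rT)/D − 0.3)/(1 − 0.3) = (143.4182·1.176524/184.3852 − 0.3)/0.7 = 0.87874530
λ = −ln(0.87874530)/8.1282 = 0.015903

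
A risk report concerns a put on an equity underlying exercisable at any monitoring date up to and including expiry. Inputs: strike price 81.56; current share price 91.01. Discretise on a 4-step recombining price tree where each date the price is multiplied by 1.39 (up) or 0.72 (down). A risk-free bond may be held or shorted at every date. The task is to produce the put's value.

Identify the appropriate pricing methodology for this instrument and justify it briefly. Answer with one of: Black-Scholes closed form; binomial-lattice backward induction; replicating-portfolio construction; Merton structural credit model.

framework: binomial-lattice backward induction

Key observation: the exercise right at every one of the 4 steps is what matters: each node needs max(81.56 − S, continuation), which only the stepwise tree valuation starting from spot 91.01 delivers.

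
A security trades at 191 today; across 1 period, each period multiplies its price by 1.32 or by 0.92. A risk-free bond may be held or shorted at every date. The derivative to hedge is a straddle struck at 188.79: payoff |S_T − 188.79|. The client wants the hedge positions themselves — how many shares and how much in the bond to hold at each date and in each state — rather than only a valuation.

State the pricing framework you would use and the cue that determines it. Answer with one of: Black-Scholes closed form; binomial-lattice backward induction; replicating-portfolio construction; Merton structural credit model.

Key observation: the mandate to exhibit the hedge at every date and state singles out the replicating-portfolio construction on the 1-period tree with factors 1.32 and 0.92 from 191.

framework: replicating-portfolio construction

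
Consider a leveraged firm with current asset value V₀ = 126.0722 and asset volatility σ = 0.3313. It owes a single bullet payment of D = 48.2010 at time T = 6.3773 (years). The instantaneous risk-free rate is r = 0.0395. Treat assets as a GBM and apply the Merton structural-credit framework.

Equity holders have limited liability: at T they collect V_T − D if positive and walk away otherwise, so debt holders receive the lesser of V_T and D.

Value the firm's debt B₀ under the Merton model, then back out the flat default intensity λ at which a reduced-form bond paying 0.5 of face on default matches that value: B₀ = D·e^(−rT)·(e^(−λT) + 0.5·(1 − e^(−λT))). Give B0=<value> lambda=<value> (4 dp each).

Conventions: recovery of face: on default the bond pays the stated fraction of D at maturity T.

With assets at 126.0722 and a single debt payment of 48.2010 at 6.3773 years:
d₁ = [ln(V₀/D) + (r + σ²/2)T] / (σ√T)
   = [ln(126.0722/48.2010) + (0.0395 + 0.5·0.3313²)·6.3773] / (0.3313·√6.3773)
   = [0.961475 + 0.601889] / 0.836642 = 1.868616
d₂ = d₁ − σ√T = 1.868616 − 0.836642 = 1.031974
N(d₁) = 0.969162,  N(d₂) = 0.848958,  e^(−rT) = 0.777320
E₀ = V₀·N(d₁) − D·e^(−rT)·N(d₂)
   = 126.0722·0.969162 − 48.2010·0.777320·0.848958 = 90.375964
B₀ = V₀ − E₀ = 126.0722 − 90.375964 = 35.696236
e^(−λT) = (B₀·e^(rT)/D − 0.5)/(1 − 0.5) = (35.6962·1.286472/48.2010 − 0.5)/0.5 = 0.90544391
λ = −ln(0.90544391)/6.3773 = 0.015576

B0=35.6962 lambda=0.0156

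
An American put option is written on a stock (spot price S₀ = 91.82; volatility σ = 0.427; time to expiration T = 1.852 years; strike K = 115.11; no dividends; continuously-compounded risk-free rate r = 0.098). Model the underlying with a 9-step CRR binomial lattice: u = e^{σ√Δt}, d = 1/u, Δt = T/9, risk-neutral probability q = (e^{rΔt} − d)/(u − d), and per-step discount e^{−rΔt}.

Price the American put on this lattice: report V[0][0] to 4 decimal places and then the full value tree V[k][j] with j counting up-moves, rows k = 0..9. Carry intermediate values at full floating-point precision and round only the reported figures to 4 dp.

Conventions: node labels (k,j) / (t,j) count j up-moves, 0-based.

Δt=0.20578  u=1.21373  d=0.82391  q=0.50398  discount=0.98004
step 9 (expiry): payoffs max(K−S,0) = 99.0467 91.4464 80.2502 63.7565 39.4590 3.6652 0.0000 0.0000 0.0000 0.0000
k=8: (k=8,j=0): S=19.4966, K−S=95.6134, hold=93.3153 ⇒ V=95.6134 exercise | (k=8,j=1): S=28.7212, K−S=86.3888, hold=84.0907 ⇒ V=86.3888 exercise | (k=8,j=2): S=42.3105, K−S=72.7995, hold=70.5014 ⇒ V=72.7995 exercise | (k=8,j=3): S=62.3293, K−S=52.7807, hold=50.4826 ⇒ V=52.7807 exercise | (k=8,j=4): S=91.8200, K−S=23.2900, hold=20.9919 ⇒ V=23.2900 exercise | (k=8,j=5): S=135.2639, K−S=0.0000, hold=1.7817 ⇒ V=1.7817 continue | (k=8,j=6): S=199.2630, K−S=0.0000, hold=0.0000 ⇒ V=0.0000 continue | (k=8,j=7): S=293.5428, K−S=0.0000, hold=0.0000 ⇒ V=0.0000 continue | (k=8,j=8): S=432.4303, K−S=0.0000, hold=0.0000 ⇒ V=0.0000 continue
k=7: (k=7,j=0): S=23.6636, K−S=91.4464, hold=89.1483 ⇒ V=91.4464 exercise | (k=7,j=1): S=34.8598, K−S=80.2502, hold=77.9521 ⇒ V=80.2502 exercise | (k=7,j=2): S=51.3535, K−S=63.7565, hold=61.4584 ⇒ V=63.7565 exercise | (k=7,j=3): S=75.6510, K−S=39.4590, hold=37.1609 ⇒ V=39.4590 exercise | (k=7,j=4): S=111.4448, K−S=3.6652, hold=12.2016 ⇒ V=12.2016 continue | (k=7,j=5): S=164.1740, K−S=0.0000, hold=0.8661 ⇒ V=0.8661 continue | (k=7,j=6): S=241.8517, K−S=0.0000, hold=0.0000 ⇒ V=0.0000 continue | (k=7,j=7): S=356.2819, K−S=0.0000, hold=0.0000 ⇒ V=0.0000 continue
k=6: (k=6,j=0): S=28.7212, K−S=86.3888, hold=84.0907 ⇒ V=86.3888 exercise | (k=6,j=1): S=42.3105, K−S=72.7995, hold=70.5014 ⇒ V=72.7995 exercise | (k=6,j=2): S=62.3293, K−S=52.7807, hold=50.4826 ⇒ V=52.7807 exercise | (k=6,j=3): S=91.8200, K−S=23.2900, hold=25.2082 ⇒ V=25.2082 continue | (k=6,j=4): S=135.2639, K−S=0.0000, hold=6.3592 ⇒ V=6.3592 continue | (k=6,j=5): S=199.2630, K−S=0.0000, hold=0.4210 ⇒ V=0.4210 continue | (k=6,j=6): S=293.5428, K−S=0.0000, hold=0.0000 ⇒ V=0.0000 continue
k=5: (k=5,j=0): S=34.8598, K−S=80.2502, hold=77.9521 ⇒ V=80.2502 exercise | (k=5,j=1): S=51.3535, K−S=63.7565, hold=61.4584 ⇒ V=63.7565 exercise | (k=5,j=2): S=75.6510, K−S=39.4590, hold=38.1083 ⇒ V=39.4590 exercise | (k=5,j=3): S=111.4448, K−S=3.6652, hold=15.3950 ⇒ V=15.3950 continue | (k=5,j=4): S=164.1740, K−S=0.0000, hold=3.2993 ⇒ V=3.2993 continue | (k=5,j=5): S=241.8517, K−S=0.0000, hold=0.2047 ⇒ V=0.2047 continue
k=4: (k=4,j=0): S=42.3105, K−S=72.7995, hold=70.5014 ⇒ V=72.7995 exercise | (k=4,j=1): S=62.3293, K−S=52.7807, hold=50.4826 ⇒ V=52.7807 exercise | (k=4,j=2): S=91.8200, K−S=23.2900, hold=26.7855 ⇒ V=26.7855 continue | (k=4,j=3): S=135.2639, K−S=0.0000, hold=9.1133 ⇒ V=9.1133 continue | (k=4,j=4): S=199.2630, K−S=0.0000, hold=1.7049 ⇒ V=1.7049 continue
k=3: (k=3,j=0): S=51.3535, K−S=63.7565, hold=61.4584 ⇒ V=63.7565 exercise | (k=3,j=1): S=75.6510, K−S=39.4590, hold=38.8874 ⇒ V=39.4590 exercise | (k=3,j=2): S=111.4448, K−S=3.6652, hold=17.5221 ⇒ V=17.5221 continue | (k=3,j=3): S=164.1740, K−S=0.0000, hold=5.2722 ⇒ V=5.2722 continue
k=2: (k=2,j=0): S=62.3293, K−S=52.7807, hold=50.4826 ⇒ V=52.7807 exercise | (k=2,j=1): S=91.8200, K−S=23.2900, hold=27.8361 ⇒ V=27.8361 continue | (k=2,j=2): S=135.2639, K−S=0.0000, hold=11.1218 ⇒ V=11.1218 continue
k=1: (k=1,j=0): S=75.6510, K−S=39.4590, hold=39.4063 ⇒ V=39.4590 exercise | (k=1,j=1): S=111.4448, K−S=3.6652, hold=19.0248 ⇒ V=19.0248 continue
k=0: (k=0,j=0): S=91.8200, K−S=23.2900, hold=28.5783 ⇒ V=28.5783 continue

price = 28.5783
tree:
28.5783
39.4590 19.0248
52.7807 27.8361 11.1218
63.7565 39.4590 17.5221 5.2722
72.7995 52.7807 26.7855 9.1133 1.7049
80.2502 63.7565 39.4590 15.3950 3.2993 0.2047
86.3888 72.7995 52.7807 25.2082 6.3592 0.4210 0.0000
91.4464 80.2502 63.7565 39.4590 12.2016 0.8661 0.0000 0.0000
95.6134 86.3888 72.7995 52.7807 23.2900 1.7817 0.0000 0.0000 0.0000
99.0467 91.4464 80.2502 63.7565 39.4590 3.6652 0.0000 0.0000 0.0000 0.0000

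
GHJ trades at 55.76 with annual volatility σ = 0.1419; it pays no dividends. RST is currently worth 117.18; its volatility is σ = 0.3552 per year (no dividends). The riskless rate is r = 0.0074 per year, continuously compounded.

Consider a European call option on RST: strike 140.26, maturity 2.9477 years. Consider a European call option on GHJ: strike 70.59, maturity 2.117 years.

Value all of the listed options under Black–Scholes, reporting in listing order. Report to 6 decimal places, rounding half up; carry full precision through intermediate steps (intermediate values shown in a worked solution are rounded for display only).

price(RST call K=140.26) = 21.431528
price(GHJ call K=70.59) = 0.938899

[RST call K=140.26]
σ√T = 0.3552·√2.9477 = 0.609838
d₁ = (ln(S/K) + (r+σ²/2)T) / (σ√T) = (ln(117.18/140.26) + (0.0074+0.3552²/2)·2.9477) / 0.609838 = (-0.179787 + 0.207764) / 0.609838 = 0.045877
d₂ = d₁ − σ√T = 0.045877 − 0.609838 = -0.563961
e^{−rT} = 0.978423
N(d₁) = 0.518296,  N(d₂) = 0.286390
price = S·N(d₁) − K·e^{−rT}·N(d₂) = 60.733916 − 39.302388 = 21.431528
[GHJ call K=70.59]
σ√T = 0.1419·√2.117 = 0.206463
d₁ = (ln(S/K) + (r+σ²/2)T) / (σ√T) = (ln(55.76/70.59) + (0.0074+0.1419²/2)·2.117) / 0.206463 = (-0.235832 + 0.036979) / 0.206463 = -0.963137
d₂ = d₁ − σ√T = -0.963137 − 0.206463 = -1.169600
e^{−rT} = 0.984456
N(d₁) = 0.167739,  N(d₂) = 0.121081
price = S·N(d₁) − K·e^{−rT}·N(d₂) = 9.353151 − 8.414252 = 0.938899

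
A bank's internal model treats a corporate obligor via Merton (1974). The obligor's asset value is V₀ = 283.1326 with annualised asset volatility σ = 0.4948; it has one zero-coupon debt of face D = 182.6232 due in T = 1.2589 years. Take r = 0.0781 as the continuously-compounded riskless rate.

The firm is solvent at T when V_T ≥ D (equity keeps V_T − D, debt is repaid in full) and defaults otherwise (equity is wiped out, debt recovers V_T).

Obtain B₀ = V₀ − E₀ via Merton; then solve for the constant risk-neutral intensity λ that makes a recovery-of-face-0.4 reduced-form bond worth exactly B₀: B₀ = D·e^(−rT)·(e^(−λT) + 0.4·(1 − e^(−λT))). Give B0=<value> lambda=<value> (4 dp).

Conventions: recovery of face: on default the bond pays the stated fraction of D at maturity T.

B0=155.1166 lambda=0.0879

Work the structural quantities from V₀ = 283.1326 against face 182.6232:
d₁ = [ln(V₀/D) + (r + σ²/2)T] / (σ√T)
   = [ln(283.1326/182.6232) + (0.0781 + 0.5·0.4948²)·1.2589] / (0.4948·√1.2589)
   = [0.438490 + 0.252426] / 0.555169 = 1.244516
d₂ = d₁ − σ√T = 1.244516 − 0.555169 = 0.689347
N(d₁) = 0.893345,  N(d₂) = 0.754697,  e^(−rT) = 0.906359
E₀ = V₀·N(d₁) − D·e^(−rT)·N(d₂)
   = 283.1326·0.893345 − 182.6232·0.906359·0.754697 = 128.015993
B₀ = V₀ − E₀ = 283.1326 − 128.015993 = 155.116607
e^(−λT) = (B₀·e^(rT)/D − 0.4)/(1 − 0.4) = (155.1166·1.103316/182.6232 − 0.4)/0.6 = 0.89522515
λ = −ln(0.89522515)/1.2589 = 0.087918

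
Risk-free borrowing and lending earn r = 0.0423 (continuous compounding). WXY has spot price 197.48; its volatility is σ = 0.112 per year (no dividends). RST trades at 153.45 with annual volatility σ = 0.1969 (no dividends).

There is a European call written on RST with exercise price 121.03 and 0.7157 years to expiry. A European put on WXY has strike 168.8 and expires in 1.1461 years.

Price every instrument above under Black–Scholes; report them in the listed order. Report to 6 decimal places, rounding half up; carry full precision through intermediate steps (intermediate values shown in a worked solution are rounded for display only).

[RST call K=121.03]
σ√T = 0.1969·√0.7157 = 0.166576
d₁ = (ln(S/K) + (r+σ²/2)T) / (σ√T) = (ln(153.45/121.03) + (0.0423+0.1969²/2)·0.7157) / 0.166576 = (0.237336 + 0.044148) / 0.166576 = 1.689829
d₂ = d₁ − σ√T = 1.689829 − 0.166576 = 1.523253
e^{−rT} = 0.970180
N(d₁) = 0.954470,  N(d₂) = 0.936152
price = S·N(d₁) − K·e^{−rT}·N(d₂) = 146.463367 − 109.923785 = 36.539582
[WXY put K=168.8]
σ√T = 0.112·√1.1461 = 0.119903
d₁ = (ln(S/K) + (r+σ²/2)T) / (σ√T) = (ln(197.48/168.8) + (0.0423+0.112²/2)·1.1461) / 0.119903 = (0.156923 + 0.055668) / 0.119903 = 1.773029
d₂ = d₁ − σ√T = 1.773029 − 0.119903 = 1.653126
e^{−rT} = 0.952676
N(−d₁) = 0.038112,  N(−d₂) = 0.049153
price = K·e^{−rT}·N(−d₂) − S·N(−d₁) = 7.904318 − 7.526351 = 0.377967

price(RST call K=121.03) = 36.539582
price(WXY put K=168.8) = 0.377967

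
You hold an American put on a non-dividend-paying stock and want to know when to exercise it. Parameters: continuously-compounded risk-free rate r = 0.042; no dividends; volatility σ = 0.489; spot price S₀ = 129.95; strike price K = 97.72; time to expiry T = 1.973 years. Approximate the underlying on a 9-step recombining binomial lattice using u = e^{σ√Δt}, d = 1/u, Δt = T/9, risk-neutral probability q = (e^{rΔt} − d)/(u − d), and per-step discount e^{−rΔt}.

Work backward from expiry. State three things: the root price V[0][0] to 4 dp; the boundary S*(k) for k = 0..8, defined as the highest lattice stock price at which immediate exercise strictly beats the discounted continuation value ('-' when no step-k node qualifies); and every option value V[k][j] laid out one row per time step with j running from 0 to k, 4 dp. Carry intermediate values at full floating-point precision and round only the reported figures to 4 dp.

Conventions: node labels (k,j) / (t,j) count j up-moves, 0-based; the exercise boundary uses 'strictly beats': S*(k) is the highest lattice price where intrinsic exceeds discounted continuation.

Δt=0.21922  u=1.25729  d=0.79536  q=0.46303  discount=0.99083
step 9 (expiry): payoffs max(K−S,0) = 81.1673 71.5540 56.3576 32.3356 0.0000 0.0000 0.0000 0.0000 0.0000 0.0000
step 8: (k=8,j=0): S=20.8115, K−S=76.9085, hold=76.0129 ⇒ V=76.9085 exercise | (k=8,j=1): S=32.8982, K−S=64.8218, hold=63.9262 ⇒ V=64.8218 exercise | (k=8,j=2): S=52.0044, K−S=45.7156, hold=44.8200 ⇒ V=45.7156 exercise | (k=8,j=3): S=82.2069, K−S=15.5131, hold=17.2040 ⇒ V=17.2040 continue | (k=8,j=4): S=129.9500, K−S=0.0000, hold=0.0000 ⇒ V=0.0000 continue | (k=8,j=5): S=205.4209, K−S=0.0000, hold=0.0000 ⇒ V=0.0000 continue | (k=8,j=6): S=324.7228, K−S=0.0000, hold=0.0000 ⇒ V=0.0000 continue | (k=8,j=7): S=513.3116, K−S=0.0000, hold=0.0000 ⇒ V=0.0000 continue | (k=8,j=8): S=811.4267, K−S=0.0000, hold=0.0000 ⇒ V=0.0000 continue  boundary S*=52.0044
step 7: (k=7,j=0): S=26.1660, K−S=71.5540, hold=70.6584 ⇒ V=71.5540 exercise | (k=7,j=1): S=41.3624, K−S=56.3576, hold=55.4620 ⇒ V=56.3576 exercise | (k=7,j=2): S=65.3844, K−S=32.3356, hold=32.2158 ⇒ V=32.3356 exercise | (k=7,j=3): S=103.3575, K−S=0.0000, hold=9.1533 ⇒ V=9.1533 continue | (k=7,j=4): S=163.3843, K−S=0.0000, hold=0.0000 ⇒ V=0.0000 continue | (k=7,j=5): S=258.2728, K−S=0.0000, hold=0.0000 ⇒ V=0.0000 continue | (k=7,j=6): S=408.2695, K−S=0.0000, hold=0.0000 ⇒ V=0.0000 continue | (k=7,j=7): S=645.3795, K−S=0.0000, hold=0.0000 ⇒ V=0.0000 continue  boundary S*=65.3844
step 6: (k=6,j=0): S=32.8982, K−S=64.8218, hold=63.9262 ⇒ V=64.8218 exercise | (k=6,j=1): S=52.0044, K−S=45.7156, hold=44.8200 ⇒ V=45.7156 exercise | (k=6,j=2): S=82.2069, K−S=15.5131, hold=21.4034 ⇒ V=21.4034 continue | (k=6,j=3): S=129.9500, K−S=0.0000, hold=4.8699 ⇒ V=4.8699 continue | (k=6,j=4): S=205.4209, K−S=0.0000, hold=0.0000 ⇒ V=0.0000 continue | (k=6,j=5): S=324.7228, K−S=0.0000, hold=0.0000 ⇒ V=0.0000 continue | (k=6,j=6): S=513.3116, K−S=0.0000, hold=0.0000 ⇒ V=0.0000 continue  boundary S*=52.0044
step 5: (k=5,j=0): S=41.3624, K−S=56.3576, hold=55.4620 ⇒ V=56.3576 exercise | (k=5,j=1): S=65.3844, K−S=32.3356, hold=34.1424 ⇒ V=34.1424 continue | (k=5,j=2): S=103.3575, K−S=0.0000, hold=13.6219 ⇒ V=13.6219 continue | (k=5,j=3): S=163.3843, K−S=0.0000, hold=2.5910 ⇒ V=2.5910 continue | (k=5,j=4): S=258.2728, K−S=0.0000, hold=0.0000 ⇒ V=0.0000 continue | (k=5,j=5): S=408.2695, K−S=0.0000, hold=0.0000 ⇒ V=0.0000 continue  boundary S*=41.3624
step 4: (k=4,j=0): S=52.0044, K−S=45.7156, hold=45.6490 ⇒ V=45.7156 exercise | (k=4,j=1): S=82.2069, K−S=15.5131, hold=24.4149 ⇒ V=24.4149 continue | (k=4,j=2): S=129.9500, K−S=0.0000, hold=8.4362 ⇒ V=8.4362 continue | (k=4,j=3): S=205.4209, K−S=0.0000, hold=1.3785 ⇒ V=1.3785 continue | (k=4,j=4): S=324.7228, K−S=0.0000, hold=0.0000 ⇒ V=0.0000 continue  boundary S*=52.0044
step 3: (k=3,j=0): S=65.3844, K−S=32.3356, hold=35.5240 ⇒ V=35.5240 continue | (k=3,j=1): S=103.3575, K−S=0.0000, hold=16.8602 ⇒ V=16.8602 continue | (k=3,j=2): S=163.3843, K−S=0.0000, hold=5.1209 ⇒ V=5.1209 continue | (k=3,j=3): S=258.2728, K−S=0.0000, hold=0.7334 ⇒ V=0.7334 continue  boundary S*=-
step 2: (k=2,j=0): S=82.2069, K−S=15.5131, hold=26.6357 ⇒ V=26.6357 continue | (k=2,j=1): S=129.9500, K−S=0.0000, hold=11.3198 ⇒ V=11.3198 continue | (k=2,j=2): S=205.4209, K−S=0.0000, hold=3.0610 ⇒ V=3.0610 continue  boundary S*=-
step 1: (k=1,j=0): S=103.3575, K−S=0.0000, hold=19.3648 ⇒ V=19.3648 continue | (k=1,j=1): S=163.3843, K−S=0.0000, hold=7.4270 ⇒ V=7.4270 continue  boundary S*=-
step 0: (k=0,j=0): S=129.9500, K−S=0.0000, hold=13.7104 ⇒ V=13.7104 continue  boundary S*=-

price = 13.7104
boundary = - - - - 52.0044 41.3624 52.0044 65.3844 52.0044
tree:
13.7104
19.3648 7.4270
26.6357 11.3198 3.0610
35.5240 16.8602 5.1209 0.7334
45.7156 24.4149 8.4362 1.3785 0.0000
56.3576 34.1424 13.6219 2.5910 0.0000 0.0000
64.8218 45.7156 21.4034 4.8699 0.0000 0.0000 0.0000
71.5540 56.3576 32.3356 9.1533 0.0000 0.0000 0.0000 0.0000
76.9085 64.8218 45.7156 17.2040 0.0000 0.0000 0.0000 0.0000 0.0000
81.1673 71.5540 56.3576 32.3356 0.0000 0.0000 0.0000 0.0000 0.0000 0.0000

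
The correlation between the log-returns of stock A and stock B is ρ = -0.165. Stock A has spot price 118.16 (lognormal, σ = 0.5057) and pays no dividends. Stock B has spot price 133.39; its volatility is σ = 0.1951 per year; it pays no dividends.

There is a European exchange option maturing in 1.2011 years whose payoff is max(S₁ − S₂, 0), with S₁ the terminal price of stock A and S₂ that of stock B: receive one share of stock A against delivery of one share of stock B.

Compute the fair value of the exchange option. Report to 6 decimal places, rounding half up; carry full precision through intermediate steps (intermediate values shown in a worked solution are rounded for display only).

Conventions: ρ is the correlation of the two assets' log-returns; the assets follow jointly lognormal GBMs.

σ_eff = √(σ₁² + σ₂² − 2ρσ₁σ₂) = √(0.5057² + 0.1951² − 2·-0.165·0.5057·0.1951) = 0.571275
d₁ = (ln(S₁/S₂) + (q₂ − q₁ + σ_eff²/2)T) / (σ_eff√T) = (ln(118.16/133.39) + (0.0 − 0.0 + 0.163177)·1.2011) / 0.626087 = 0.119400
d₂ = d₁ − σ_eff√T = 0.119400 − 0.626087 = -0.506687
N(d₁) = 0.547521,  N(d₂) = 0.306187
V = S₁·e^{−q₁T}·N(d₁) − S₂·e^{−q₂T}·N(d₂) = 64.695066 − 40.842325 = 23.852741
Key observation: the rate r is irrelevant here: denominating values in stock B turns the exchange into a ratio option on S₁/S₂, and discounting at r drops out.

exchange price = 23.852741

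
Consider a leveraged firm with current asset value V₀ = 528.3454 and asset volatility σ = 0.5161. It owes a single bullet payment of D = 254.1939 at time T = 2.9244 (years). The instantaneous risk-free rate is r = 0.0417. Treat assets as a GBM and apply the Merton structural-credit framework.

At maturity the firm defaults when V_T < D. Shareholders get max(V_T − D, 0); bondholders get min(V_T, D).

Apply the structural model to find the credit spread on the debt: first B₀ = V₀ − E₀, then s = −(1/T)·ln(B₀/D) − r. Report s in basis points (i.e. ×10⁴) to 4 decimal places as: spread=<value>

Equity is a call on the firm's assets struck at D = 254.1939:
d₁ = [ln(V₀/D) + (r + σ²/2)T] / (σ√T)
   = [ln(528.3454/254.1939) + (0.0417 + 0.5·0.5161²)·2.9244] / (0.5161·√2.9244)
   = [0.731653 + 0.511418] / 0.882576 = 1.408457
d₂ = d₁ − σ√T = 1.408457 − 0.882576 = 0.525881
N(d₁) = 0.920502,  N(d₂) = 0.700514,  e^(−rT) = 0.885195
E₀ = V₀·N(d₁) − D·e^(−rT)·N(d₂)
   = 528.3454·0.920502 − 254.1939·0.885195·0.700514 = 328.719500
B₀ = V₀ − E₀ = 528.3454 − 328.719500 = 199.625900
spread = −(1/T)·ln(B₀/D) − r = −(1/2.9244)·ln(199.625900/254.1939) − 0.0417 = 0.04093310
in basis points: 0.04093310 × 10⁴ = 409.3310 bp

spread=409.3310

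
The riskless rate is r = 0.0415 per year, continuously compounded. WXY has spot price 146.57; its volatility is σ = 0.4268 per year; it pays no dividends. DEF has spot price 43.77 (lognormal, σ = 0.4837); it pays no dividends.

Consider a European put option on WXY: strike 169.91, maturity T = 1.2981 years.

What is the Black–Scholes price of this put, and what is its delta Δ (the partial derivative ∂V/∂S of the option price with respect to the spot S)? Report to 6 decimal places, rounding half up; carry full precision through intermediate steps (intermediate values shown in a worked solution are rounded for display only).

σ√T = 0.4268·√1.2981 = 0.486271
d₁ = (ln(S/K) + (r+σ²/2)T) / (σ√T) = (ln(146.57/169.91) + (0.0415+0.4268²/2)·1.2981) / 0.486271 = (-0.147766 + 0.172101) / 0.486271 = 0.050045
d₂ = d₁ − σ√T = 0.050045 − 0.486271 = -0.436227
e^{−rT} = 0.947554
N(−d₁) = 0.480043,  N(−d₂) = 0.668664
Put price V = K·e^{−rT}·N(−d₂) − S·N(−d₁) = 107.654165 − 70.359970 = 37.294195
Δ = −N(−d₁) = -0.480043

price = 37.294195
Δ = -0.480043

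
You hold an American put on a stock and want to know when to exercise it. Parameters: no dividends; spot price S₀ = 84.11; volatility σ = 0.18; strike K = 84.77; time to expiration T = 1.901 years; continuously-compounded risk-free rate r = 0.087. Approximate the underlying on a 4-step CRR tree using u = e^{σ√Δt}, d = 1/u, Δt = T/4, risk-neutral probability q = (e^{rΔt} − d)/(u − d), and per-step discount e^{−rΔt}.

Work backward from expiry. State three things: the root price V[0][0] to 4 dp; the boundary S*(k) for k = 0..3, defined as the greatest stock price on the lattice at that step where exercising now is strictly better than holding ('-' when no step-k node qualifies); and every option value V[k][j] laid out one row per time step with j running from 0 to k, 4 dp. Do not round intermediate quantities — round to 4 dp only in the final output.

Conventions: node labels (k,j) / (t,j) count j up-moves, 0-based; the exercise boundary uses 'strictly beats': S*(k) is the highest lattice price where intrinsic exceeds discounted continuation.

price = 4.4629
boundary = - 74.2945 65.6244 74.2945
tree:
4.4629
10.4755 1.3563
19.1456 3.7720 0.0793
26.8039 10.4755 0.2288 0.0000
33.5685 19.1456 0.6600 0.0000 0.0000

Δt=0.47525, u=1.13212, d=0.88330, q=0.63867, disc=e^(-rΔt)=0.95950
k=4 terminal: V=max(K-S,0) → 33.5685 19.1456 0.6600 0.0000 0.0000
k=3: j=0 S=57.9661 intr=26.8039 cont=23.3704 V=26.8039[EX]; j=1 S=74.2945 intr=10.4755 cont=7.0420 V=10.4755[EX]; j=2 S=95.2223 intr=0.0000 cont=0.2288 V=0.2288[hold]; j=3 S=122.0454 intr=0.0000 cont=0.0000 V=0.0000[hold]  S*(3)=74.2945
k=2: j=0 S=65.6244 intr=19.1456 cont=15.7121 V=19.1456[EX]; j=1 S=84.1100 intr=0.6600 cont=3.7720 V=3.7720[hold]; j=2 S=107.8028 intr=0.0000 cont=0.0793 V=0.0793[hold]  S*(2)=65.6244
k=1: j=0 S=74.2945 intr=10.4755 cont=8.9491 V=10.4755[EX]; j=1 S=95.2223 intr=0.0000 cont=1.3563 V=1.3563[hold]  S*(1)=74.2945
k=0: j=0 S=84.1100 intr=0.6600 cont=4.4629 V=4.4629[hold]  S*(0)=-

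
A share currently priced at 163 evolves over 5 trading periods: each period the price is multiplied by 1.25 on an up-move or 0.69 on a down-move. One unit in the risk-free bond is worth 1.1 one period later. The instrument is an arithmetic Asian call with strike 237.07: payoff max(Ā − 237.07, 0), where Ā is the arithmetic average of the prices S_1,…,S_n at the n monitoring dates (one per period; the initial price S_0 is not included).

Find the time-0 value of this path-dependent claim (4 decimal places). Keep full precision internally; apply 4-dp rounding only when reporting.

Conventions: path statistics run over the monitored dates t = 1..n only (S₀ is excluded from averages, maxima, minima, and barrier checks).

Under the martingale measure an up-move has probability p* = 0.7321; value the claim as the probability-weighted average of per-path payoffs, discounted 5 periods at R = 1.1.
Enumerate all 2^5 = 32 price paths (U = up ×1.25, D = down ×0.69); each path with k up-moves has probability p*^k·(1−p*)^(5−k).
DDDDD: Ā=61.2125, payoff=0.0000, prob=0.001379
UDDDD: Ā=110.8922, payoff=0.0000, prob=0.003769
DUDDD: Ā=92.6362, payoff=0.0000, prob=0.003769
UUDDD: Ā=167.8191, payoff=0.0000, prob=0.010302
DDUDD: Ā=80.0395, payoff=0.0000, prob=0.003769
UDUDD: Ā=144.9991, payoff=0.0000, prob=0.010302
DUUDD: Ā=126.7431, payoff=0.0000, prob=0.010302
UUUDD: Ā=229.6071, payoff=0.0000, prob=0.028157
DDDUD: Ā=71.3478, payoff=0.0000, prob=0.003769
UDDUD: Ā=129.2533, payoff=0.0000, prob=0.010302
DUDUD: Ā=110.9973, payoff=0.0000, prob=0.010302
UUDUD: Ā=201.0821, payoff=0.0000, prob=0.028157
DDUUD: Ā=98.4007, payoff=0.0000, prob=0.010302
UDUUD: Ā=178.2621, payoff=0.0000, prob=0.028157
DUUUD: Ā=160.0061, payoff=0.0000, prob=0.028157
UUUUD: Ā=289.8662, payoff=52.7962, prob=0.076964
DDDDU: Ā=65.3506, payoff=0.0000, prob=0.003769
UDDDU: Ā=118.3887, payoff=0.0000, prob=0.010302
DUDDU: Ā=100.1327, payoff=0.0000, prob=0.010302
UUDDU: Ā=181.3999, payoff=0.0000, prob=0.028157
DDUDU: Ā=87.5361, payoff=0.0000, prob=0.010302
UDUDU: Ā=158.5799, payoff=0.0000, prob=0.028157
DUUDU: Ā=140.3239, payoff=0.0000, prob=0.028157
UUUDU: Ā=254.2100, payoff=17.1400, prob=0.076964
DDDUU: Ā=78.8444, payoff=0.0000, prob=0.010302
UDDUU: Ā=142.8341, payoff=0.0000, prob=0.028157
DUDUU: Ā=124.5781, payoff=0.0000, prob=0.028157
UUDUU: Ā=225.6850, payoff=0.0000, prob=0.076964
DDUUU: Ā=111.9815, payoff=0.0000, prob=0.028157
UDUUU: Ā=202.8650, payoff=0.0000, prob=0.076964
DUUUU: Ā=184.6090, payoff=0.0000, prob=0.076964
UUUUU: Ā=334.4365, payoff=97.3665, prob=0.210368
Price = Σ prob·payoff / R^5 = 25.865330 / 1.610510 = 16.0603

price = 16.0603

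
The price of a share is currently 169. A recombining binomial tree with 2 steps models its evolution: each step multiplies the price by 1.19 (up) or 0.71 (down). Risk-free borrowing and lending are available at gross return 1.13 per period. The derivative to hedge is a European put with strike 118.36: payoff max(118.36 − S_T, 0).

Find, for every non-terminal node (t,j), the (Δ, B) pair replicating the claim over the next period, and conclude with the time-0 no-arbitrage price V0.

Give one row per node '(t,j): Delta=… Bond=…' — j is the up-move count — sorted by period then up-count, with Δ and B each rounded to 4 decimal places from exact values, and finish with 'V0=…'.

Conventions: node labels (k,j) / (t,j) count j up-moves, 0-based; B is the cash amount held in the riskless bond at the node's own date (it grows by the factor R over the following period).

Arbitrage-free pricing uses the up-move probability p* = (R−d)/(u−d) = 0.8750, discounting each step at R = 1.13.
At maturity the claim pays: V(2,0)=33.1671, V(2,1)=0.0000, V(2,2)=0.0000
  t=1,j=0: stock 119.9900 → up 142.7881 (V=0.0000), down 85.1929 (V=33.1671). Price 3.6689; hedge Δ=-0.5759, bond B=72.7671.
  t=1,j=1: stock 201.1100 → up 239.3209 (V=0.0000), down 142.7881 (V=0.0000). Price 0.0000; hedge Δ=0.0000, bond B=0.0000.
  t=0,j=0: stock 169.0000 → up 201.1100 (V=0.0000), down 119.9900 (V=3.6689). Price 0.4059; hedge Δ=-0.0452, bond B=8.0495.
Check: Δ(0,0)·S0 + B(0,0) = 0.4059 = V0.

(0,0): Delta=-0.0452 Bond=8.0495
(1,0): Delta=-0.5759 Bond=72.7671
(1,1): Delta=0.0000 Bond=0.0000
V0=0.4059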